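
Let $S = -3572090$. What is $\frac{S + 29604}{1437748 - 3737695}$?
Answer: $\frac{3542486}{2299947} \approx 1.5402$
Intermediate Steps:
$\frac{S + 29604}{1437748 - 3737695} = \frac{-3572090 + 29604}{1437748 - 3737695} = - \frac{3542486}{-2299947} = \left(-3542486\right) \left(- \frac{1}{2299947}\right) = \frac{3542486}{2299947}$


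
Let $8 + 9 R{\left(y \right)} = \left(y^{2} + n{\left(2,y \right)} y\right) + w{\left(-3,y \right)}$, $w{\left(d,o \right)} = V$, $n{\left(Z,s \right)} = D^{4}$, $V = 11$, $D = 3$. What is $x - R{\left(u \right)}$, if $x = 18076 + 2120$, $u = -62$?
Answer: $\frac{182939}{9} \approx 20327.0$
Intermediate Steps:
$n{\left(Z,s \right)} = 81$ ($n{\left(Z,s \right)} = 3^{4} = 81$)
$w{\left(d,o \right)} = 11$
$x = 20196$
$R{\left(y \right)} = \frac{1}{3} + 9 y + \frac{y^{2}}{9}$ ($R{\left(y \right)} = - \frac{8}{9} + \frac{\left(y^{2} + 81 y\right) + 11}{9} = - \frac{8}{9} + \frac{11 + y^{2} + 81 y}{9} = - \frac{8}{9} + \left(\frac{11}{9} + 9 y + \frac{y^{2}}{9}\right) = \frac{1}{3} + 9 y + \frac{y^{2}}{9}$)
$x - R{\left(u \right)} = 20196 - \left(\frac{1}{3} + 9 \left(-62\right) + \frac{\left(-62\right)^{2}}{9}\right) = 20196 - \left(\frac{1}{3} - 558 + \frac{1}{9} \cdot 3844\right) = 20196 - \left(\frac{1}{3} - 558 + \frac{3844}{9}\right) = 20196 - - \frac{1175}{9} = 20196 + \frac{1175}{9} = \frac{182939}{9}$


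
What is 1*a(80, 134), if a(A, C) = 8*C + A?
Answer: 1152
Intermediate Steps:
a(A, C) = A + 8*C
1*a(80, 134) = 1*(80 + 8*134) = 1*(80 + 1072) = 1*1152 = 1152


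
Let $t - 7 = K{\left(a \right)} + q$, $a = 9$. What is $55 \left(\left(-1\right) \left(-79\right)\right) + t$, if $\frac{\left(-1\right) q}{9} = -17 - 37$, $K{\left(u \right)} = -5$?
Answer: $4833$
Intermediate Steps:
$q = 486$ ($q = - 9 \left(-17 - 37\right) = \left(-9\right) \left(-54\right) = 486$)
$t = 488$ ($t = 7 + \left(-5 + 486\right) = 7 + 481 = 488$)
$55 \left(\left(-1\right) \left(-79\right)\right) + t = 55 \left(\left(-1\right) \left(-79\right)\right) + 488 = 55 \cdot 79 + 488 = 4345 + 488 = 4833$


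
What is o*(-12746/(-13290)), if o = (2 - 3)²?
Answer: 6373/6645 ≈ 0.95907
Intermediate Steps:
o = 1 (o = (-1)² = 1)
o*(-12746/(-13290)) = 1*(-12746/(-13290)) = 1*(-12746*(-1/13290)) = 1*(6373/6645) = 6373/6645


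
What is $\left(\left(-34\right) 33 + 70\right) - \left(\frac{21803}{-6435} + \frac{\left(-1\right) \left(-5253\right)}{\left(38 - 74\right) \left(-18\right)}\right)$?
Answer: $- \frac{163199573}{154440} \approx -1056.7$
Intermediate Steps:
$\left(\left(-34\right) 33 + 70\right) - \left(\frac{21803}{-6435} + \frac{\left(-1\right) \left(-5253\right)}{\left(38 - 74\right) \left(-18\right)}\right) = \left(-1122 + 70\right) - \left(21803 \left(- \frac{1}{6435}\right) + \frac{5253}{\left(-36\right) \left(-18\right)}\right) = -1052 - \left(- \frac{21803}{6435} + \frac{5253}{648}\right) = -1052 - \left(- \frac{21803}{6435} + 5253 \cdot \frac{1}{648}\right) = -1052 - \left(- \frac{21803}{6435} + \frac{1751}{216}\right) = -1052 - \frac{728693}{154440} = - \frac{163199573}{154440}$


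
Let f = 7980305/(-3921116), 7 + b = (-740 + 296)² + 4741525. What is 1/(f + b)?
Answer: 3921116/19365027237559 ≈ 2.0248e-7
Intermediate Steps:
b = 4938654 (b = -7 + ((-740 + 296)² + 4741525) = -7 + ((-444)² + 4741525) = -7 + (197136 + 4741525) = -7 + 4938661 = 4938654)
f = -7980305/3921116 (f = 7980305*(-1/3921116) = -7980305/3921116 ≈ -2.0352)
1/(f + b) = 1/(-7980305/3921116 + 4938654) = 1/(19365027237559/3921116) = 3921116/19365027237559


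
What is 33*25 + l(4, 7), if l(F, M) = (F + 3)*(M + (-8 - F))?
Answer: 790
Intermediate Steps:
l(F, M) = (3 + F)*(-8 + M - F)
33*25 + l(4, 7) = 33*25 + (-24 - 1*4² - 11*4 + 3*7 + 4*7) = 825 + (-24 - 1*16 - 44 + 21 + 28) = 825 + (-24 - 16 - 44 + 21 + 28) = 825 - 35 = 790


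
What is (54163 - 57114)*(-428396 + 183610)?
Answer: 722363486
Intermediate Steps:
(54163 - 57114)*(-428396 + 183610) = -2951*(-244786) = 722363486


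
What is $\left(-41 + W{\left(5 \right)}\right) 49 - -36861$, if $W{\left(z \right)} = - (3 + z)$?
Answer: $34460$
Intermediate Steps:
$W{\left(z \right)} = -3 - z$
$\left(-41 + W{\left(5 \right)}\right) 49 - -36861 = \left(-41 - 8\right) 49 - -36861 = \left(-41 - 8\right) 49 + 36861 = \left(-49\right) 49 + 36861 = -2401 + 36861 = 34460$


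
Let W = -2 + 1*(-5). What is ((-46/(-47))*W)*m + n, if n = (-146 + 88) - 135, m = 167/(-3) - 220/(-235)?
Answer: 1205863/6627 ≈ 181.96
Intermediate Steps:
m = -7717/141 (m = 167*(-1/3) - 220*(-1/235) = -167/3 + 44/47 = -7717/141 ≈ -54.730)
n = -193 (n = -58 - 135 = -193)
W = -7 (W = -2 - 5 = -7)
((-46/(-47))*W)*m + n = (-46/(-47)*(-7))*(-7717/141) - 193 = (-46*(-1/47)*(-7))*(-7717/141) - 193 = ((46/47)*(-7))*(-7717/141) - 193 = -322/47*(-7717/141) - 193 = 2484874/6627 - 193 = 1205863/6627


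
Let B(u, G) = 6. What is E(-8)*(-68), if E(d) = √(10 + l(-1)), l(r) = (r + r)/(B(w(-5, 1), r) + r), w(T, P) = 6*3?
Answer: -272*√15/5 ≈ -210.69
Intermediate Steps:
w(T, P) = 18
l(r) = 2*r/(6 + r) (l(r) = (r + r)/(6 + r) = (2*r)/(6 + r) = 2*r/(6 + r))
E(d) = 4*√15/5 (E(d) = √(10 + 2*(-1)/(6 - 1)) = √(10 + 2*(-1)/5) = √(10 + 2*(-1)*(⅕)) = √(10 - ⅖) = √(48/5) = 4*√15/5)
E(-8)*(-68) = (4*√15/5)*(-68) = -272*√15/5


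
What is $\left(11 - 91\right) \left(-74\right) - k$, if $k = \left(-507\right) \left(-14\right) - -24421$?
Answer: $-25599$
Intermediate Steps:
$k = 31519$ ($k = 7098 + 24421 = 31519$)
$\left(11 - 91\right) \left(-74\right) - k = \left(11 - 91\right) \left(-74\right) - 31519 = \left(-80\right) \left(-74\right) - 31519 = 5920 - 31519 = -25599$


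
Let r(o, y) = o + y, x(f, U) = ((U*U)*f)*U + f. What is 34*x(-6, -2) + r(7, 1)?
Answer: 1436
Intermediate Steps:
x(f, U) = f + f*U³ (x(f, U) = (U²*f)*U + f = (f*U²)*U + f = f*U³ + f = f + f*U³)
34*x(-6, -2) + r(7, 1) = 34*(-6*(1 + (-2)³)) + (7 + 1) = 34*(-6*(1 - 8)) + 8 = 34*(-6*(-7)) + 8 = 34*42 + 8 = 1428 + 8 = 1436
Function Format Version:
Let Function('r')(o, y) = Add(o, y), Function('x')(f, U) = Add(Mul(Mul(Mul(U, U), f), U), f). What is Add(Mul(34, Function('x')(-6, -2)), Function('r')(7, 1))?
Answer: 1436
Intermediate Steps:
Function('x')(f, U) = Add(f, Mul(f, Pow(U, 3))) (Function('x')(f, U) = Add(Mul(Mul(Pow(U, 2), f), U), f) = Add(Mul(Mul(f, Pow(U, 2)), U), f) = Add(Mul(f, Pow(U, 3)), f) = Add(f, Mul(f, Pow(U, 3))))
Add(Mul(34, Function('x')(-6, -2)), Function('r')(7, 1)) = Add(Mul(34, Mul(-6, Add(1, Pow(-2, 3)))), Add(7, 1)) = Add(Mul(34, Mul(-6, Add(1, -8))), 8) = Add(Mul(34, Mul(-6, -7)), 8) = Add(Mul(34, 42), 8) = Add(1428, 8) = 1436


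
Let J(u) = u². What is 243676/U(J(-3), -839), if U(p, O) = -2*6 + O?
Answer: -243676/851 ≈ -286.34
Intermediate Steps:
U(p, O) = -12 + O
243676/U(J(-3), -839) = 243676/(-12 - 839) = 243676/(-851) = 243676*(-1/851) = -243676/851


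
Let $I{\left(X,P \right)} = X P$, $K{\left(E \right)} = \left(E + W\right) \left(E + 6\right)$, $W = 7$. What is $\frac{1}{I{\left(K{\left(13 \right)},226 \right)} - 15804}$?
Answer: $\frac{1}{70076} \approx 1.427 \cdot 10^{-5}$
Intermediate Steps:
$K{\left(E \right)} = \left(6 + E\right) \left(7 + E\right)$ ($K{\left(E \right)} = \left(E + 7\right) \left(E + 6\right) = \left(7 + E\right) \left(6 + E\right) = \left(6 + E\right) \left(7 + E\right)$)
$I{\left(X,P \right)} = P X$
$\frac{1}{I{\left(K{\left(13 \right)},226 \right)} - 15804} = \frac{1}{226 \left(42 + 13^{2} + 13 \cdot 13\right) - 15804} = \frac{1}{226 \left(42 + 169 + 169\right) - 15804} = \frac{1}{226 \cdot 380 - 15804} = \frac{1}{85880 - 15804} = \frac{1}{70076}$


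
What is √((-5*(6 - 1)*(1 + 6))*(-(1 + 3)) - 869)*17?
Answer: 221*I ≈ 221.0*I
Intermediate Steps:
√((-5*(6 - 1)*(1 + 6))*(-(1 + 3)) - 869)*17 = √((-25*7)*(-1*4) - 869)*17 = √(-5*35*(-4) - 869)*17 = √(-175*(-4) - 869)*17 = √(700 - 869)*17 = √(-169)*17 = (13*I)*17 = 221*I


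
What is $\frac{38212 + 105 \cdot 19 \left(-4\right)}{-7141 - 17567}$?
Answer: $- \frac{7558}{6177} \approx -1.2236$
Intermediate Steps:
$\frac{38212 + 105 \cdot 19 \left(-4\right)}{-7141 - 17567} = \frac{38212 + 105 \left(-76\right)}{-24708} = \left(38212 - 7980\right) \left(- \frac{1}{24708}\right) = 30232 \left(- \frac{1}{24708}\right) = - \frac{7558}{6177}$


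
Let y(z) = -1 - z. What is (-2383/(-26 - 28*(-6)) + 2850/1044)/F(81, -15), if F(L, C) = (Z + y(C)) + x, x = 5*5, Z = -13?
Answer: -43399/80301 ≈ -0.54045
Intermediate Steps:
x = 25
F(L, C) = 11 - C (F(L, C) = (-13 + (-1 - C)) + 25 = (-14 - C) + 25 = 11 - C)
(-2383/(-26 - 28*(-6)) + 2850/1044)/F(81, -15) = (-2383/(-26 - 28*(-6)) + 2850/1044)/(11 - 1*(-15)) = (-2383/(-26 + 168) + 2850*(1/1044))/(11 + 15) = (-2383/142 + 475/174)/26 = (-2383*1/142 + 475/174)*(1/26) = (-2383/142 + 475/174)*(1/26) = -86798/6177*1/26 = -43399/80301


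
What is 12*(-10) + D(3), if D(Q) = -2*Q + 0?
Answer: -126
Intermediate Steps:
D(Q) = -2*Q
12*(-10) + D(3) = 12*(-10) - 2*3 = -120 - 6 = -126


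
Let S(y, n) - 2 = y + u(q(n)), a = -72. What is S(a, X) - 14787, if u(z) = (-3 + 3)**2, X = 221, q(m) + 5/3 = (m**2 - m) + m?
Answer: -14857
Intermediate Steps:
q(m) = -5/3 + m**2 (q(m) = -5/3 + ((m**2 - m) + m) = -5/3 + m**2)
u(z) = 0 (u(z) = 0**2 = 0)
S(y, n) = 2 + y (S(y, n) = 2 + (y + 0) = 2 + y)
S(a, X) - 14787 = (2 - 72) - 14787 = -70 - 14787 = -14857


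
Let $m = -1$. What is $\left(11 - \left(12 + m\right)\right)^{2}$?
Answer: $0$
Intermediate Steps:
$\left(11 - \left(12 + m\right)\right)^{2} = \left(11 - 11\right)^{2} = 0^{2} = 0$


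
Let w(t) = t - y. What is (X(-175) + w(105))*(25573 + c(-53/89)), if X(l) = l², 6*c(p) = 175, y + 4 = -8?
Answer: 2361185423/3 ≈ 7.8706e+8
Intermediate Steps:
y = -12 (y = -4 - 8 = -12)
w(t) = 12 + t (w(t) = t - 1*(-12) = t + 12 = 12 + t)
c(p) = 175/6 (c(p) = (⅙)*175 = 175/6)
(X(-175) + w(105))*(25573 + c(-53/89)) = ((-175)² + (12 + 105))*(25573 + 175/6) = (30625 + 117)*(153613/6) = 30742*(153613/6) = 2361185423/3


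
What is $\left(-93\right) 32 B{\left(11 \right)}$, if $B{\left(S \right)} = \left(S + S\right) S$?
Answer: $-720192$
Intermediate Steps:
$B{\left(S \right)} = 2 S^{2}$ ($B{\left(S \right)} = 2 S S = 2 S^{2}$)
$\left(-93\right) 32 B{\left(11 \right)} = \left(-93\right) 32 \cdot 2 \cdot 11^{2} = - 2976 \cdot 2 \cdot 121 = \left(-2976\right) 242 = -720192$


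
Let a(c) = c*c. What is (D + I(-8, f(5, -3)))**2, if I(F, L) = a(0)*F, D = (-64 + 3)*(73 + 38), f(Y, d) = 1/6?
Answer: 45846441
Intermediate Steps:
a(c) = c**2
f(Y, d) = 1/6
D = -6771 (D = -61*111 = -6771)
I(F, L) = 0 (I(F, L) = 0**2*F = 0*F = 0)
(D + I(-8, f(5, -3)))**2 = (-6771 + 0)**2 = (-6771)**2 = 45846441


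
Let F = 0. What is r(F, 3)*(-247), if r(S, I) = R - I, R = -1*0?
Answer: 741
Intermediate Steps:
R = 0
r(S, I) = -I (r(S, I) = 0 - I = -I)
r(F, 3)*(-247) = -1*3*(-247) = -3*(-247) = 741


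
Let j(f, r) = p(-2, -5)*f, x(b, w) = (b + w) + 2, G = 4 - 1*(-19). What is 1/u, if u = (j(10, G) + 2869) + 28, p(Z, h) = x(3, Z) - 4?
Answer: 1/2887 ≈ 0.00034638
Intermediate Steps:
G = 23 (G = 4 + 19 = 23)
x(b, w) = 2 + b + w
p(Z, h) = 1 + Z (p(Z, h) = (2 + 3 + Z) - 4 = (5 + Z) - 4 = 1 + Z)
j(f, r) = -f (j(f, r) = (1 - 2)*f = -f)
u = 2887 (u = (-1*10 + 2869) + 28 = (-10 + 2869) + 28 = 2859 + 28 = 2887)
1/u = 1/2887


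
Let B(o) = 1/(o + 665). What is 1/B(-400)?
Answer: 265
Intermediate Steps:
B(o) = 1/(665 + o)
1/B(-400) = 1/(1/(665 - 400)) = 1/(1/265) = 265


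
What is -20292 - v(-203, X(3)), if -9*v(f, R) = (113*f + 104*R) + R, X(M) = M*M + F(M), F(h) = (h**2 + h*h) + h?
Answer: -202417/9 ≈ -22491.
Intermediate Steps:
F(h) = h + 2*h**2 (F(h) = (h**2 + h**2) + h = 2*h**2 + h = h + 2*h**2)
X(M) = M**2 + M*(1 + 2*M) (X(M) = M*M + M*(1 + 2*M) = M**2 + M*(1 + 2*M))
v(f, R) = -113*f/9 - 35*R/3 (v(f, R) = -((113*f + 104*R) + R)/9 = -((104*R + 113*f) + R)/9 = -(105*R + 113*f)/9 = -113*f/9 - 35*R/3)
-20292 - v(-203, X(3)) = -20292 - (-113/9*(-203) - 35*(1 + 3*3)) = -20292 - (22939/9 - 35*(1 + 9)) = -20292 - (22939/9 - 35*10) = -20292 - (22939/9 - 35/3*30) = -20292 - (22939/9 - 350) = -20292 - 1*19789/9 = -20292 - 19789/9 = -202417/9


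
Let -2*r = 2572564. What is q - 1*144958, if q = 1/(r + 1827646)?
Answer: -78475042711/541364 ≈ -1.4496e+5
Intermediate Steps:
r = -1286282 (r = -½*2572564 = -1286282)
q = 1/541364 (q = 1/(-1286282 + 1827646) = 1/541364 ≈ 1.8472e-6)
q - 1*144958 = 1/541364 - 1*144958 = 1/541364 - 144958 = -78475042711/541364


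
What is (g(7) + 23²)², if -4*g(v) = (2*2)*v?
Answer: 272484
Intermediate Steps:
g(v) = -v (g(v) = -2*2*v/4 = -v)
(g(7) + 23²)² = (-1*7 + 23²)² = (-7 + 529)² = 522² = 272484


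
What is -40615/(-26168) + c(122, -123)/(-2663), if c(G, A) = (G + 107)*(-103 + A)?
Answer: 1462456417/69685384 ≈ 20.987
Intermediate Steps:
c(G, A) = (-103 + A)*(107 + G) (c(G, A) = (107 + G)*(-103 + A) = (-103 + A)*(107 + G))
-40615/(-26168) + c(122, -123)/(-2663) = -40615/(-26168) + (-11021 - 103*122 + 107*(-123) - 123*122)/(-2663) = -40615*(-1/26168) + (-11021 - 12566 - 13161 - 15006)*(-1/2663) = 40615/26168 - 51754*(-1/2663) = 40615/26168 + 51754/2663 = 1462456417/69685384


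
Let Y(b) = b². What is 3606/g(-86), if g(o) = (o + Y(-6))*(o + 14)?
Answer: 601/600 ≈ 1.0017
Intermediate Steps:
g(o) = (14 + o)*(36 + o) (g(o) = (o + (-6)²)*(o + 14) = (o + 36)*(14 + o) = (36 + o)*(14 + o) = (14 + o)*(36 + o))
3606/g(-86) = 3606/(504 + (-86)² + 50*(-86)) = 3606/(504 + 7396 - 4300) = 3606/3600 = 3606*(1/3600) = 601/600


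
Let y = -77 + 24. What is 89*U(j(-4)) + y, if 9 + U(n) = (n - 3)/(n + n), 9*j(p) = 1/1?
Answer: -2011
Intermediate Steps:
j(p) = 1/9 (j(p) = (1/9)/1 = (1/9)*1 = 1/9)
U(n) = -9 + (-3 + n)/(2*n) (U(n) = -9 + (n - 3)/(n + n) = -9 + (-3 + n)/((2*n)) = -9 + (-3 + n)*(1/(2*n)) = -9 + (-3 + n)/(2*n))
y = -53
89*U(j(-4)) + y = 89*((-3 - 17*1/9)/(2*(1/9))) - 53 = 89*((1/2)*9*(-3 - 17/9)) - 53 = 89*((1/2)*9*(-44/9)) - 53 = 89*(-22) - 53 = -1958 - 53 = -2011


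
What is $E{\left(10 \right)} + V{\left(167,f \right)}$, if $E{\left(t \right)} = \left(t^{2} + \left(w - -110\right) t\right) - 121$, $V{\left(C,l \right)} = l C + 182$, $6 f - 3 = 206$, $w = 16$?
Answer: $\frac{43429}{6} \approx 7238.2$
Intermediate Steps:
$f = \frac{209}{6}$ ($f = \frac{1}{2} + \frac{1}{6} \cdot 206 = \frac{1}{2} + \frac{103}{3} = \frac{209}{6} \approx 34.833$)
$V{\left(C,l \right)} = 182 + C l$ ($V{\left(C,l \right)} = C l + 182 = 182 + C l$)
$E{\left(t \right)} = -121 + t^{2} + 126 t$ ($E{\left(t \right)} = \left(t^{2} + \left(16 - -110\right) t\right) - 121 = \left(t^{2} + \left(16 + 110\right) t\right) - 121 = \left(t^{2} + 126 t\right) - 121 = -121 + t^{2} + 126 t$)
$E{\left(10 \right)} + V{\left(167,f \right)} = \left(-121 + 10^{2} + 126 \cdot 10\right) + \left(182 + 167 \cdot \frac{209}{6}\right) = \left(-121 + 100 + 1260\right) + \left(182 + \frac{34903}{6}\right) = 1239 + \frac{35995}{6} = \frac{43429}{6}$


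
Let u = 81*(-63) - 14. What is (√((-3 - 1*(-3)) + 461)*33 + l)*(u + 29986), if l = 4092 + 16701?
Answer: 517101117 + 820677*√461 ≈ 5.3472e+8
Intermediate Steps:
l = 20793
u = -5117 (u = -5103 - 14 = -5117)
(√((-3 - 1*(-3)) + 461)*33 + l)*(u + 29986) = (√((-3 - 1*(-3)) + 461)*33 + 20793)*(-5117 + 29986) = (√((-3 + 3) + 461)*33 + 20793)*24869 = (√(0 + 461)*33 + 20793)*24869 = (√461*33 + 20793)*24869 = (33*√461 + 20793)*24869 = (20793 + 33*√461)*24869 = 517101117 + 820677*√461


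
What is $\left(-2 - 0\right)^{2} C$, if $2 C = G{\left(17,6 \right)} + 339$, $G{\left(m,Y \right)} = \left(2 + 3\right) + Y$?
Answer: $700$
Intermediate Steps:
$G{\left(m,Y \right)} = 5 + Y$
$C = 175$ ($C = \frac{\left(5 + 6\right) + 339}{2} = \frac{11 + 339}{2} = \frac{1}{2} \cdot 350 = 175$)
$\left(-2 - 0\right)^{2} C = \left(-2 - 0\right)^{2} \cdot 175 = \left(-2 + 0\right)^{2} \cdot 175 = \left(-2\right)^{2} \cdot 175 = 4 \cdot 175 = 700$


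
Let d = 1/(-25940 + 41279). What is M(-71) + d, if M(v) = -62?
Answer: -951017/15339 ≈ -62.000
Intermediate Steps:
d = 1/15339 ≈ 6.5193e-5
M(-71) + d = -62 + 1/15339 = -951017/15339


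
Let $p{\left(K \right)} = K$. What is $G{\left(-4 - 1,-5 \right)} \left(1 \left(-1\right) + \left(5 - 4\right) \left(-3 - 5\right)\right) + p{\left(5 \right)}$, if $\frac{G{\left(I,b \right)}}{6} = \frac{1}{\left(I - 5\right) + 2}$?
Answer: $\frac{47}{4} \approx 11.75$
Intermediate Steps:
$G{\left(I,b \right)} = \frac{6}{-3 + I}$ ($G{\left(I,b \right)} = \frac{6}{\left(I - 5\right) + 2} = \frac{6}{\left(-5 + I\right) + 2} = \frac{6}{-3 + I}$)
$G{\left(-4 - 1,-5 \right)} \left(1 \left(-1\right) + \left(5 - 4\right) \left(-3 - 5\right)\right) + p{\left(5 \right)} = \frac{6}{-3 - 5} \left(1 \left(-1\right) + \left(5 - 4\right) \left(-3 - 5\right)\right) + 5 = \frac{6}{-3 - 5} \left(-1 + 1 \left(-8\right)\right) + 5 = \frac{6}{-8} \left(-1 - 8\right) + 5 = 6 \left(- \frac{1}{8}\right) \left(-9\right) + 5 = \left(- \frac{3}{4}\right) \left(-9\right) + 5 = \frac{27}{4} + 5 = \frac{47}{4}$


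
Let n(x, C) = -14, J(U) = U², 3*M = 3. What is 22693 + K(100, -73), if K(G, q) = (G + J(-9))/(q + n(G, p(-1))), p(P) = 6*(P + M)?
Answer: 1974110/87 ≈ 22691.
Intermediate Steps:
M = 1 (M = (⅓)*3 = 1)
p(P) = 6 + 6*P (p(P) = 6*(P + 1) = 6*(1 + P) = 6 + 6*P)
K(G, q) = (81 + G)/(-14 + q) (K(G, q) = (G + (-9)²)/(q - 14) = (G + 81)/(-14 + q) = (81 + G)/(-14 + q))
22693 + K(100, -73) = 22693 + (81 + 100)/(-14 - 73) = 22693 + 181/(-87) = 22693 - 1/87*181 = 22693 - 181/87 = 1974110/87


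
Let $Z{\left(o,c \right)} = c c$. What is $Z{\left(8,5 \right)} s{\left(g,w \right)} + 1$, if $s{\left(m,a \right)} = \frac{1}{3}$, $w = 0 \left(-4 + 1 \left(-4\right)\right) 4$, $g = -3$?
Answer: $\frac{28}{3} \approx 9.3333$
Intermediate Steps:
$Z{\left(o,c \right)} = c^{2}$
$w = 0$ ($w = 0 \left(-4 - 4\right) 4 = 0 \left(-8\right) 4 = 0 \cdot 4 = 0$)
$s{\left(m,a \right)} = \frac{1}{3}$
$Z{\left(8,5 \right)} s{\left(g,w \right)} + 1 = 5^{2} \cdot \frac{1}{3} + 1 = 25 \cdot \frac{1}{3} + 1 = \frac{25}{3} + 1 = \frac{28}{3}$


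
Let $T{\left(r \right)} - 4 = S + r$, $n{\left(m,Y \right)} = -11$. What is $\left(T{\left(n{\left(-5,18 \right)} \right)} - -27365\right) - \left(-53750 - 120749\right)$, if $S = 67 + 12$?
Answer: $201936$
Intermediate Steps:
$S = 79$
$T{\left(r \right)} = 83 + r$ ($T{\left(r \right)} = 4 + \left(79 + r\right) = 83 + r$)
$\left(T{\left(n{\left(-5,18 \right)} \right)} - -27365\right) - \left(-53750 - 120749\right) = \left(\left(83 - 11\right) - -27365\right) - \left(-53750 - 120749\right) = \left(72 + 27365\right) - \left(-53750 - 120749\right) = 27437 - -174499 = 27437 + 174499 = 201936$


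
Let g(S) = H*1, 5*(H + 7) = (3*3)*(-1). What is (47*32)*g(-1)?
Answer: -66176/5 ≈ -13235.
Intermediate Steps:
H = -44/5 (H = -7 + ((3*3)*(-1))/5 = -7 + (9*(-1))/5 = -7 + (⅕)*(-9) = -7 - 9/5 = -44/5 ≈ -8.8000)
g(S) = -44/5 (g(S) = -44/5*1 = -44/5)
(47*32)*g(-1) = (47*32)*(-44/5) = 1504*(-44/5) = -66176/5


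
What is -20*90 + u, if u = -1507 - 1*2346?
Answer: -5653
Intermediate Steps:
u = -3853 (u = -1507 - 2346 = -3853)
-20*90 + u = -20*90 - 3853 = -1800 - 3853 = -5653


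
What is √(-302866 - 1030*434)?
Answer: I*√749886 ≈ 865.96*I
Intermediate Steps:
√(-302866 - 1030*434) = √(-302866 - 447020) = √(-749886) = I*√749886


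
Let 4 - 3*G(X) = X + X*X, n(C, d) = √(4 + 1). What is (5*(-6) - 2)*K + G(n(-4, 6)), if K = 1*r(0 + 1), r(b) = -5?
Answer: 479/3 - √5/3 ≈ 158.92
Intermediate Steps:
K = -5 (K = 1*(-5) = -5)
n(C, d) = √5
G(X) = 4/3 - X/3 - X²/3 (G(X) = 4/3 - (X + X*X)/3 = 4/3 - (X + X²)/3 = 4/3 + (-X/3 - X²/3) = 4/3 - X/3 - X²/3)
(5*(-6) - 2)*K + G(n(-4, 6)) = (5*(-6) - 2)*(-5) + (4/3 - √5/3 - (√5)²/3) = (-30 - 2)*(-5) + (4/3 - √5/3 - ⅓*5) = -32*(-5) + (4/3 - √5/3 - 5/3) = 160 + (-⅓ - √5/3) = 479/3 - √5/3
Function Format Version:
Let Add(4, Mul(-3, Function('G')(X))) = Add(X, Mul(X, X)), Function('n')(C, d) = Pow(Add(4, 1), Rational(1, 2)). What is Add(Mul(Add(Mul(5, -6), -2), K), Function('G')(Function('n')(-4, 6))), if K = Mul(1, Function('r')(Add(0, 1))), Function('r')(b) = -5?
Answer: Add(Rational(479, 3), Mul(Rational(-1, 3), Pow(5, Rational(1, 2)))) ≈ 158.92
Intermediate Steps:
K = -5 (K = Mul(1, -5) = -5)
Function('n')(C, d) = Pow(5, Rational(1, 2))
Function('G')(X) = Add(Rational(4, 3), Mul(Rational(-1, 3), X), Mul(Rational(-1, 3), Pow(X, 2))) (Function('G')(X) = Add(Rational(4, 3), Mul(Rational(-1, 3), Add(X, Mul(X, X)))) = Add(Rational(4, 3), Mul(Rational(-1, 3), Add(X, Pow(X, 2)))) = Add(Rational(4, 3), Add(Mul(Rational(-1, 3), X), Mul(Rational(-1, 3), Pow(X, 2)))) = Add(Rational(4, 3), Mul(Rational(-1, 3), X), Mul(Rational(-1, 3), Pow(X, 2))))
Add(Mul(Add(Mul(5, -6), -2), K), Function('G')(Function('n')(-4, 6))) = Add(Mul(Add(Mul(5, -6), -2), -5), Add(Rational(4, 3), Mul(Rational(-1, 3), Pow(5, Rational(1, 2))), Mul(Rational(-1, 3), Pow(Pow(5, Rational(1, 2)), 2)))) = Add(Mul(Add(-30, -2), -5), Add(Rational(4, 3), Mul(Rational(-1, 3), Pow(5, Rational(1, 2))), Mul(Rational(-1, 3), 5))) = Add(Mul(-32, -5), Add(Rational(4, 3), Mul(Rational(-1, 3), Pow(5, Rational(1, 2))), Rational(-5, 3))) = Add(160, Add(Rational(-1, 3), Mul(Rational(-1, 3), Pow(5, Rational(1, 2))))) = Add(Rational(479, 3), Mul(Rational(-1, 3), Pow(5, Rational(1, 2))))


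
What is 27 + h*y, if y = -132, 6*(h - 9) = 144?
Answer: -4329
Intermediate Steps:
h = 33 (h = 9 + (⅙)*144 = 9 + 24 = 33)
27 + h*y = 27 + 33*(-132) = 27 - 4356 = -4329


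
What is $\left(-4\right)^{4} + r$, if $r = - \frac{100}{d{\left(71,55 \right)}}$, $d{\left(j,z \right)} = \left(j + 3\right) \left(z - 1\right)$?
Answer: $\frac{255719}{999} \approx 255.97$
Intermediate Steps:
$d{\left(j,z \right)} = \left(-1 + z\right) \left(3 + j\right)$ ($d{\left(j,z \right)} = \left(3 + j\right) \left(-1 + z\right) = \left(-1 + z\right) \left(3 + j\right)$)
$r = - \frac{25}{999}$ ($r = - \frac{100}{-3 - 71 + 3 \cdot 55 + 71 \cdot 55} = - \frac{100}{-3 - 71 + 165 + 3905} = - \frac{100}{3996} = \left(-100\right) \frac{1}{3996} = - \frac{25}{999} \approx -0.025025$)
$\left(-4\right)^{4} + r = \left(-4\right)^{4} - \frac{25}{999} = 256 - \frac{25}{999} = \frac{255719}{999}$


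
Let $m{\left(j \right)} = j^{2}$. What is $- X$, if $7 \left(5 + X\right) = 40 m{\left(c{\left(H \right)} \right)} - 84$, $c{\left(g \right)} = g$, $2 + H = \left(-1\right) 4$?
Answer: $- \frac{1321}{7} \approx -188.71$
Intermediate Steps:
$H = -6$ ($H = -2 - 4 = -6$)
$X = \frac{1321}{7}$ ($X = -5 + \frac{40 \left(-6\right)^{2} - 84}{7} = -5 + \frac{40 \cdot 36 - 84}{7} = -5 + \frac{1440 - 84}{7} = -5 + \frac{1}{7} \cdot 1356 = -5 + \frac{1356}{7} = \frac{1321}{7} \approx 188.71$)
$- X = \left(-1\right) \frac{1321}{7} = - \frac{1321}{7}$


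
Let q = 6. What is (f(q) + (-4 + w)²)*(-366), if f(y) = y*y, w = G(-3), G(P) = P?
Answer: -31110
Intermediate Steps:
w = -3
f(y) = y²
(f(q) + (-4 + w)²)*(-366) = (6² + (-4 - 3)²)*(-366) = (36 + (-7)²)*(-366) = (36 + 49)*(-366) = 85*(-366) = -31110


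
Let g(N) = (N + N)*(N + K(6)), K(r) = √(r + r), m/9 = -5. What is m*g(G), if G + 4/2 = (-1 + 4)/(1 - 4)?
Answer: -810 + 540*√3 ≈ 125.31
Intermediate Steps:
m = -45 (m = 9*(-5) = -45)
K(r) = √2*√r (K(r) = √(2*r) = √2*√r)
G = -3 (G = -2 + (-1 + 4)/(1 - 4) = -2 + 3/(-3) = -2 + 3*(-⅓) = -2 - 1 = -3)
g(N) = 2*N*(N + 2*√3) (g(N) = (N + N)*(N + √2*√6) = (2*N)*(N + 2*√3) = 2*N*(N + 2*√3))
m*g(G) = -90*(-3)*(-3 + 2*√3) = -45*(18 - 12*√3) = -810 + 540*√3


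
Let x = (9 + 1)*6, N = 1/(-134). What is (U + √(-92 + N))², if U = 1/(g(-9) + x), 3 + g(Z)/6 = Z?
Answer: (67 - 6*I*√1652086)²/646416 ≈ -92.0 - 1.5987*I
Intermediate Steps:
N = -1/134 ≈ -0.0074627
g(Z) = -18 + 6*Z
x = 60 (x = 10*6 = 60)
U = -1/12 (U = 1/((-18 + 6*(-9)) + 60) = 1/((-18 - 54) + 60) = 1/(-72 + 60) = 1/(-12) = -1/12 ≈ -0.083333)
(U + √(-92 + N))² = (-1/12 + √(-92 - 1/134))² = (-1/12 + √(-12329/134))² = (-1/12 + I*√1652086/134)²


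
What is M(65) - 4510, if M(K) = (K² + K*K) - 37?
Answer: 3903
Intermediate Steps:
M(K) = -37 + 2*K² (M(K) = (K² + K²) - 37 = 2*K² - 37 = -37 + 2*K²)
M(65) - 4510 = (-37 + 2*65²) - 4510 = (-37 + 2*4225) - 4510 = (-37 + 8450) - 4510 = 8413 - 4510 = 3903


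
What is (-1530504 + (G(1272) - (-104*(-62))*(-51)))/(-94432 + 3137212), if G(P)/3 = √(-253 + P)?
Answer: -100138/253565 + √1019/1014260 ≈ -0.39489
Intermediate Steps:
G(P) = 3*√(-253 + P)
(-1530504 + (G(1272) - (-104*(-62))*(-51)))/(-94432 + 3137212) = (-1530504 + (3*√(-253 + 1272) - (-104*(-62))*(-51)))/(-94432 + 3137212) = (-1530504 + (3*√1019 - 6448*(-51)))/3042780 = (-1530504 + (3*√1019 - 1*(-328848)))*(1/3042780) = (-1530504 + (3*√1019 + 328848))*(1/3042780) = (-1530504 + (328848 + 3*√1019))*(1/3042780) = (-1201656 + 3*√1019)*(1/3042780) = -100138/253565 + √1019/1014260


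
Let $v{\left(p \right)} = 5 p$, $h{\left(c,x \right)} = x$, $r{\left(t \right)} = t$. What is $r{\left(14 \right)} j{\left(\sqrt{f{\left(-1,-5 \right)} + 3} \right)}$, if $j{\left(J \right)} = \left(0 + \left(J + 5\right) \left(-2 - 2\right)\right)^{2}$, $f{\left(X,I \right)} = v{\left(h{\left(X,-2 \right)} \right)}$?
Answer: $4032 + 2240 i \sqrt{7} \approx 4032.0 + 5926.5 i$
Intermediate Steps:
$f{\left(X,I \right)} = -10$ ($f{\left(X,I \right)} = 5 \left(-2\right) = -10$)
$j{\left(J \right)} = \left(-20 - 4 J\right)^{2}$ ($j{\left(J \right)} = \left(0 + \left(5 + J\right) \left(-4\right)\right)^{2} = \left(0 - \left(20 + 4 J\right)\right)^{2} = \left(-20 - 4 J\right)^{2}$)
$r{\left(14 \right)} j{\left(\sqrt{f{\left(-1,-5 \right)} + 3} \right)} = 14 \cdot 16 \left(5 + \sqrt{-10 + 3}\right)^{2} = 14 \cdot 16 \left(5 + \sqrt{-7}\right)^{2} = 14 \cdot 16 \left(5 + i \sqrt{7}\right)^{2} = 224 \left(5 + i \sqrt{7}\right)^{2}$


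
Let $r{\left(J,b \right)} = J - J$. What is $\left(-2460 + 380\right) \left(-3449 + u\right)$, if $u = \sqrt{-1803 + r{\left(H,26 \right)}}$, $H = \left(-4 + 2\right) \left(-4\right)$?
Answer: $7173920 - 2080 i \sqrt{1803} \approx 7.1739 \cdot 10^{6} - 88320.0 i$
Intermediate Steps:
$H = 8$ ($H = \left(-2\right) \left(-4\right) = 8$)
$r{\left(J,b \right)} = 0$
$u = i \sqrt{1803}$ ($u = \sqrt{-1803 + 0} = \sqrt{-1803} = i \sqrt{1803} \approx 42.462 i$)
$\left(-2460 + 380\right) \left(-3449 + u\right) = \left(-2460 + 380\right) \left(-3449 + i \sqrt{1803}\right) = - 2080 \left(-3449 + i \sqrt{1803}\right) = 7173920 - 2080 i \sqrt{1803}$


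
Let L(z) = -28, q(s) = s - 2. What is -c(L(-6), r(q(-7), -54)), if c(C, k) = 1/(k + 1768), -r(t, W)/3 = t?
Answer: -1/1795 ≈ -0.00055710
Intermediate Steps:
q(s) = -2 + s
r(t, W) = -3*t
c(C, k) = 1/(1768 + k)
-c(L(-6), r(q(-7), -54)) = -1/(1768 - 3*(-2 - 7)) = -1/(1768 - 3*(-9)) = -1/(1768 + 27) = -1/1795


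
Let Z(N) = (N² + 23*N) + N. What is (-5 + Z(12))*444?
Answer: 189588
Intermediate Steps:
Z(N) = N² + 24*N
(-5 + Z(12))*444 = (-5 + 12*(24 + 12))*444 = (-5 + 12*36)*444 = (-5 + 432)*444 = 427*444 = 189588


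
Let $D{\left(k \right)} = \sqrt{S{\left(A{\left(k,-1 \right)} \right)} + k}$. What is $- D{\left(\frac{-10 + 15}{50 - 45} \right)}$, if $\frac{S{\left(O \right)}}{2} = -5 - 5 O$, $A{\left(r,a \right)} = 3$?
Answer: $- i \sqrt{39} \approx - 6.245 i$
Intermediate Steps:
$S{\left(O \right)} = -10 - 10 O$ ($S{\left(O \right)} = 2 \left(-5 - 5 O\right) = -10 - 10 O$)
$D{\left(k \right)} = \sqrt{-40 + k}$ ($D{\left(k \right)} = \sqrt{\left(-10 - 30\right) + k} = \sqrt{-40 + k}$)
$- D{\left(\frac{-10 + 15}{50 - 45} \right)} = - \sqrt{-40 + \frac{-10 + 15}{50 - 45}} = - \sqrt{-40 + \frac{5}{5}} = - \sqrt{-40 + 5 \cdot \frac{1}{5}} = - \sqrt{-40 + 1} = - \sqrt{-39} = - i \sqrt{39}$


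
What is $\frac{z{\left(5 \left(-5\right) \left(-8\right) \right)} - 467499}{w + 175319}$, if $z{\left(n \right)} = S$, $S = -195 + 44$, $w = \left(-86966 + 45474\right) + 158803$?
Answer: $- \frac{46765}{29263} \approx -1.5981$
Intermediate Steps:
$w = 117311$ ($w = -41492 + 158803 = 117311$)
$S = -151$
$z{\left(n \right)} = -151$
$\frac{z{\left(5 \left(-5\right) \left(-8\right) \right)} - 467499}{w + 175319} = \frac{-151 - 467499}{117311 + 175319} = - \frac{467650}{292630} = \left(-467650\right) \frac{1}{292630} = - \frac{46765}{29263}$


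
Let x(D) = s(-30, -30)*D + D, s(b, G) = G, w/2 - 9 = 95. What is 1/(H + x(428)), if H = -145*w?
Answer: -1/42572 ≈ -2.3490e-5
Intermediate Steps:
w = 208 (w = 18 + 2*95 = 18 + 190 = 208)
H = -30160 (H = -145*208 = -30160)
x(D) = -29*D (x(D) = -30*D + D = -29*D)
1/(H + x(428)) = 1/(-30160 - 29*428) = 1/(-30160 - 12412) = 1/(-42572) = -1/42572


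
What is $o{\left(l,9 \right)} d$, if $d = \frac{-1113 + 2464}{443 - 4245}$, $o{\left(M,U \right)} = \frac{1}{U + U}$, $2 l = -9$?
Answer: $- \frac{1351}{68436} \approx -0.019741$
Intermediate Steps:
$l = - \frac{9}{2}$ ($l = \frac{1}{2} \left(-9\right) = - \frac{9}{2} \approx -4.5$)
$o{\left(M,U \right)} = \frac{1}{2 U}$
$d = - \frac{1351}{3802}$ ($d = \frac{1351}{-3802} = 1351 \left(- \frac{1}{3802}\right) = - \frac{1351}{3802} \approx -0.35534$)
$o{\left(l,9 \right)} d = \frac{1}{2 \cdot 9} \left(- \frac{1351}{3802}\right) = \frac{1}{2} \cdot \frac{1}{9} \left(- \frac{1351}{3802}\right) = \frac{1}{18} \left(- \frac{1351}{3802}\right) = - \frac{1351}{68436}$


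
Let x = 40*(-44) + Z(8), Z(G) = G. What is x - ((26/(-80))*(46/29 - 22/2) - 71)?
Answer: -1953509/1160 ≈ -1684.1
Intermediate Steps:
x = -1752 (x = 40*(-44) + 8 = -1760 + 8 = -1752)
x - ((26/(-80))*(46/29 - 22/2) - 71) = -1752 - ((26/(-80))*(46/29 - 22/2) - 71) = -1752 - ((26*(-1/80))*(46*(1/29) - 22*½) - 71) = -1752 - (-13*(46/29 - 11)/40 - 71) = -1752 - (-13/40*(-273/29) - 71) = -1752 - (3549/1160 - 71) = -1752 - 1*(-78811/1160) = -1752 + 78811/1160 = -1953509/1160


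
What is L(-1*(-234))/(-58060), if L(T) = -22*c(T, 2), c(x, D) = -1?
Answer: -11/29030 ≈ -0.00037892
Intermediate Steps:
L(T) = 22 (L(T) = -22*(-1) = 22)
L(-1*(-234))/(-58060) = 22/(-58060) = 22*(-1/58060) = -11/29030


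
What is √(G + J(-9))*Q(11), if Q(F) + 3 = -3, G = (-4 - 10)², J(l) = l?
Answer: -6*√187 ≈ -82.049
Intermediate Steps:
G = 196 (G = (-14)² = 196)
Q(F) = -6 (Q(F) = -3 - 3 = -6)
√(G + J(-9))*Q(11) = √(196 - 9)*(-6) = √187*(-6) = -6*√187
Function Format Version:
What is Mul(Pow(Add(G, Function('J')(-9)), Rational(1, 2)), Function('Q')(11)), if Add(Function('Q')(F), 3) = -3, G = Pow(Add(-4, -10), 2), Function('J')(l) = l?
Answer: Mul(-6, Pow(187, Rational(1, 2))) ≈ -82.049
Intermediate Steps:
G = 196 (G = Pow(-14, 2) = 196)
Function('Q')(F) = -6 (Function('Q')(F) = Add(-3, -3) = -6)
Mul(Pow(Add(G, Function('J')(-9)), Rational(1, 2)), Function('Q')(11)) = Mul(Pow(Add(196, -9), Rational(1, 2)), -6) = Mul(Pow(187, Rational(1, 2)), -6) = Mul(-6, Pow(187, Rational(1, 2)))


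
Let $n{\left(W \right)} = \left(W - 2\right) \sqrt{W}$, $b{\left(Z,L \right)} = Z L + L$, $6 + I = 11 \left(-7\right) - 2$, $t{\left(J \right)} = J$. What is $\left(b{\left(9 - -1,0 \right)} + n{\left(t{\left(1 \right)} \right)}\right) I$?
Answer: $85$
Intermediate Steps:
$I = -85$ ($I = -6 + \left(11 \left(-7\right) - 2\right) = -6 - 79 = -85$)
$b{\left(Z,L \right)} = L + L Z$ ($b{\left(Z,L \right)} = L Z + L = L + L Z$)
$n{\left(W \right)} = \sqrt{W} \left(-2 + W\right)$ ($n{\left(W \right)} = \left(-2 + W\right) \sqrt{W} = \sqrt{W} \left(-2 + W\right)$)
$\left(b{\left(9 - -1,0 \right)} + n{\left(t{\left(1 \right)} \right)}\right) I = \left(0 \left(1 + \left(9 - -1\right)\right) + \sqrt{1} \left(-2 + 1\right)\right) \left(-85\right) = \left(0 \left(1 + \left(9 + 1\right)\right) + 1 \left(-1\right)\right) \left(-85\right) = \left(0 \left(1 + 10\right) - 1\right) \left(-85\right) = \left(0 \cdot 11 - 1\right) \left(-85\right) = \left(0 - 1\right) \left(-85\right) = \left(-1\right) \left(-85\right) = 85$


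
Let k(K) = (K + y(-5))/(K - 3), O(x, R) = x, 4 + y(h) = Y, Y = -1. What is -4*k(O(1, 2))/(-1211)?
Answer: 8/1211 ≈ 0.0066061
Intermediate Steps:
y(h) = -5 (y(h) = -4 - 1 = -5)
k(K) = (-5 + K)/(-3 + K) (k(K) = (K - 5)/(K - 3) = (-5 + K)/(-3 + K))
-4*k(O(1, 2))/(-1211) = -4*(-5 + 1)/(-3 + 1)/(-1211) = -4*(-4)/(-2)*(-1/1211) = -(-2)*(-4)*(-1/1211) = -4*2*(-1/1211) = -8*(-1/1211) = 8/1211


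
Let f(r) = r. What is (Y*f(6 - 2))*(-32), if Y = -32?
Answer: 4096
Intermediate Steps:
(Y*f(6 - 2))*(-32) = -32*(6 - 2)*(-32) = -32*4*(-32) = -128*(-32) = 4096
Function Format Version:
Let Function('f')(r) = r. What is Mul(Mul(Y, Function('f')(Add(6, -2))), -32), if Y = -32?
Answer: 4096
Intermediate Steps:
Mul(Mul(Y, Function('f')(Add(6, -2))), -32) = Mul(Mul(-32, Add(6, -2)), -32) = Mul(Mul(-32, 4), -32) = Mul(-128, -32) = 4096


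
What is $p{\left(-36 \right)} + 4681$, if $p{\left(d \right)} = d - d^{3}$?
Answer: $51301$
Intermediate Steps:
$p{\left(-36 \right)} + 4681 = \left(-36 - \left(-36\right)^{3}\right) + 4681 = \left(-36 - -46656\right) + 4681 = \left(-36 + 46656\right) + 4681 = 46620 + 4681 = 51301$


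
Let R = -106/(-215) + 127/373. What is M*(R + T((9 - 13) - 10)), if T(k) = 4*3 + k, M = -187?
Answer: 17493289/80195 ≈ 218.13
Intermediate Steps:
T(k) = 12 + k
R = 66843/80195 (R = -106*(-1/215) + 127*(1/373) = 106/215 + 127/373 = 66843/80195 ≈ 0.83351)
M*(R + T((9 - 13) - 10)) = -187*(66843/80195 + (12 + ((9 - 13) - 10))) = -187*(66843/80195 + (12 + (-4 - 10))) = -187*(66843/80195 + (12 - 14)) = -187*(66843/80195 - 2) = -187*(-93547/80195) = 17493289/80195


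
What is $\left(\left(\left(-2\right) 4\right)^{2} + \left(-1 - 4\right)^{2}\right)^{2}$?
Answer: $7921$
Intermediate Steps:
$\left(\left(\left(-2\right) 4\right)^{2} + \left(-1 - 4\right)^{2}\right)^{2} = \left(\left(-8\right)^{2} + \left(-5\right)^{2}\right)^{2} = \left(64 + 25\right)^{2} = 89^{2} = 7921$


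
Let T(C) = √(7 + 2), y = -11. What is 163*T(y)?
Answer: 489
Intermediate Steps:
T(C) = 3 (T(C) = √9 = 3)
163*T(y) = 163*3 = 489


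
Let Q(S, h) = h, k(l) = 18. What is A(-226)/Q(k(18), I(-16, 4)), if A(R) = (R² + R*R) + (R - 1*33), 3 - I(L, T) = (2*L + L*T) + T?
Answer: 101893/95 ≈ 1072.6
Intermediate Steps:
I(L, T) = 3 - T - 2*L - L*T (I(L, T) = 3 - ((2*L + L*T) + T) = 3 - (T + 2*L + L*T) = 3 + (-T - 2*L - L*T) = 3 - T - 2*L - L*T)
A(R) = -33 + R + 2*R² (A(R) = (R² + R²) + (R - 33) = 2*R² + (-33 + R) = -33 + R + 2*R²)
A(-226)/Q(k(18), I(-16, 4)) = (-33 - 226 + 2*(-226)²)/(3 - 1*4 - 2*(-16) - 1*(-16)*4) = (-33 - 226 + 2*51076)/(3 - 4 + 32 + 64) = (-33 - 226 + 102152)/95 = 101893*(1/95) = 101893/95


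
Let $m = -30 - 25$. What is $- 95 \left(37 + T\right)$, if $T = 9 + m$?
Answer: $855$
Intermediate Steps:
$m = -55$
$T = -46$ ($T = 9 - 55 = -46$)
$- 95 \left(37 + T\right) = - 95 \left(37 - 46\right) = \left(-95\right) \left(-9\right) = 855$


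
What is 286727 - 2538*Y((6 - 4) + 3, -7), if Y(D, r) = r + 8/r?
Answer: 2151755/7 ≈ 3.0739e+5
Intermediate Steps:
286727 - 2538*Y((6 - 4) + 3, -7) = 286727 - 2538*(-7 + 8/(-7)) = 286727 - 2538*(-7 + 8*(-1/7)) = 286727 - 2538*(-7 - 8/7) = 286727 - 2538*(-57/7) = 286727 + 144666/7 = 2151755/7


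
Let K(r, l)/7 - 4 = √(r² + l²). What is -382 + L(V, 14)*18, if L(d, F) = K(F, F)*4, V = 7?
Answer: 1634 + 7056*√2 ≈ 11613.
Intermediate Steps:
K(r, l) = 28 + 7*√(l² + r²) (K(r, l) = 28 + 7*√(r² + l²) = 28 + 7*√(l² + r²))
L(d, F) = 112 + 28*√2*√(F²) (L(d, F) = (28 + 7*√(F² + F²))*4 = (28 + 7*√(2*F²))*4 = (28 + 7*(√2*√(F²)))*4 = (28 + 7*√2*√(F²))*4 = 112 + 28*√2*√(F²))
-382 + L(V, 14)*18 = -382 + (112 + 28*√2*√(14²))*18 = -382 + (112 + 28*√2*√196)*18 = -382 + (112 + 28*√2*14)*18 = -382 + (112 + 392*√2)*18 = -382 + (2016 + 7056*√2) = 1634 + 7056*√2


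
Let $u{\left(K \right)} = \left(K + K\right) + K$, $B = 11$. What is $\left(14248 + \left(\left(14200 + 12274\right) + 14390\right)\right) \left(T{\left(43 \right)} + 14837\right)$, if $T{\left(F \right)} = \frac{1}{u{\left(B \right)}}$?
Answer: $\frac{26984047664}{33} \approx 8.177 \cdot 10^{8}$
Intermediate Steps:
$u{\left(K \right)} = 3 K$ ($u{\left(K \right)} = 2 K + K = 3 K$)
$T{\left(F \right)} = \frac{1}{33}$ ($T{\left(F \right)} = \frac{1}{3 \cdot 11} = \frac{1}{33}$)
$\left(14248 + \left(\left(14200 + 12274\right) + 14390\right)\right) \left(T{\left(43 \right)} + 14837\right) = \left(14248 + \left(\left(14200 + 12274\right) + 14390\right)\right) \left(\frac{1}{33} + 14837\right) = \left(14248 + \left(26474 + 14390\right)\right) \frac{489622}{33} = \left(14248 + 40864\right) \frac{489622}{33} = 55112 \cdot \frac{489622}{33} = \frac{26984047664}{33}$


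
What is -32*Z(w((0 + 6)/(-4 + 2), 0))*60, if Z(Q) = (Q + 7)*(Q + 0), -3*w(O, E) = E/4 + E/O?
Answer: 0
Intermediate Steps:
w(O, E) = -E/12 - E/(3*O) (w(O, E) = -(E/4 + E/O)/3 = -E/12 - E/(3*O))
Z(Q) = Q*(7 + Q) (Z(Q) = (7 + Q)*Q = Q*(7 + Q))
-32*Z(w((0 + 6)/(-4 + 2), 0))*60 = -32*(-1/12*0*(4 + (0 + 6)/(-4 + 2))/(0 + 6)/(-4 + 2))*(7 - 1/12*0*(4 + (0 + 6)/(-4 + 2))/(0 + 6)/(-4 + 2))*60 = -32*(-1/12*0*(4 + 6/(-2))/6/(-2))*(7 - 1/12*0*(4 + 6/(-2))/6/(-2))*60 = -32*(-1/12*0*(4 + 6*(-1/2))/6*(-1/2))*(7 - 1/12*0*(4 + 6*(-1/2))/6*(-1/2))*60 = -32*(-1/12*0*(4 - 3)/(-3))*(7 - 1/12*0*(4 - 3)/(-3))*60 = -32*(-1/12*0*(-1/3)*1)*(7 - 1/12*0*(-1/3)*1)*60 = -0*(7 + 0)*60 = -0*7*60 = -32*0*60 = 0*60 = 0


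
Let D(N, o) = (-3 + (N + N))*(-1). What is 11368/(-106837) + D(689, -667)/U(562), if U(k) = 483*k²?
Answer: -1734365448811/16298267681724 ≈ -0.10641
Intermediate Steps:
D(N, o) = 3 - 2*N (D(N, o) = (-3 + 2*N)*(-1) = 3 - 2*N)
11368/(-106837) + D(689, -667)/U(562) = 11368/(-106837) + (3 - 2*689)/((483*562²)) = 11368*(-1/106837) + (3 - 1378)/((483*315844)) = -11368/106837 - 1375/152552652 = -1734365448811/16298267681724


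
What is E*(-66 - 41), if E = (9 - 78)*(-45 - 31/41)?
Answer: -13850508/41 ≈ -3.3782e+5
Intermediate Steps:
E = 129444/41 (E = -69*(-45 - 31*1/41) = -69*(-45 - 31/41) = -69*(-1876/41) = 129444/41 ≈ 3157.2)
E*(-66 - 41) = 129444*(-66 - 41)/41 = (129444/41)*(-107) = -13850508/41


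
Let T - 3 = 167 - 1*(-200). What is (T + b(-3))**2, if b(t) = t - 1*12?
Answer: 126025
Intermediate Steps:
T = 370 (T = 3 + (167 - 1*(-200)) = 3 + (167 + 200) = 3 + 367 = 370)
b(t) = -12 + t (b(t) = t - 12 = -12 + t)
(T + b(-3))**2 = (370 + (-12 - 3))**2 = (370 - 15)**2 = 355**2 = 126025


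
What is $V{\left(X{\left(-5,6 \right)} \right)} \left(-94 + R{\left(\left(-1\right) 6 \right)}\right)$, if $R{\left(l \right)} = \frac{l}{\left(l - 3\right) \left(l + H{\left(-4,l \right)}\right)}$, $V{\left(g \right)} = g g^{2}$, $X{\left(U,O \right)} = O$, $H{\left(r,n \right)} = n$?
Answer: $-20316$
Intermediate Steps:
$V{\left(g \right)} = g^{3}$
$R{\left(l \right)} = \frac{1}{2 \left(-3 + l\right)}$ ($R{\left(l \right)} = \frac{l}{\left(l - 3\right) \left(l + l\right)} = \frac{l}{\left(-3 + l\right) 2 l} = \frac{l}{2 l \left(-3 + l\right)} = l \frac{1}{2 l \left(-3 + l\right)} = \frac{1}{2 \left(-3 + l\right)}$)
$V{\left(X{\left(-5,6 \right)} \right)} \left(-94 + R{\left(\left(-1\right) 6 \right)}\right) = 6^{3} \left(-94 + \frac{1}{2 \left(-3 - 6\right)}\right) = 216 \left(-94 + \frac{1}{2 \left(-3 - 6\right)}\right) = 216 \left(-94 + \frac{1}{2 \left(-9\right)}\right) = 216 \left(-94 + \frac{1}{2} \left(- \frac{1}{9}\right)\right) = 216 \left(-94 - \frac{1}{18}\right) = 216 \left(- \frac{1693}{18}\right) = -20316$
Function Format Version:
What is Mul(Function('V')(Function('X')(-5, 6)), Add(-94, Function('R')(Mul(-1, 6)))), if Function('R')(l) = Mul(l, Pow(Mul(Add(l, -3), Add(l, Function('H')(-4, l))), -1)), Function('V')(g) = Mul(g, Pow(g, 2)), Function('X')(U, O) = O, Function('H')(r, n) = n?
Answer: -20316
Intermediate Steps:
Function('V')(g) = Pow(g, 3)
Function('R')(l) = Mul(Rational(1, 2), Pow(Add(-3, l), -1)) (Function('R')(l) = Mul(l, Pow(Mul(Add(l, -3), Add(l, l)), -1)) = Mul(l, Pow(Mul(Add(-3, l), Mul(2, l)), -1)) = Mul(l, Pow(Mul(2, l, Add(-3, l)), -1)) = Mul(l, Mul(Rational(1, 2), Pow(l, -1), Pow(Add(-3, l), -1))) = Mul(Rational(1, 2), Pow(Add(-3, l), -1)))
Mul(Function('V')(Function('X')(-5, 6)), Add(-94, Function('R')(Mul(-1, 6)))) = Mul(Pow(6, 3), Add(-94, Mul(Rational(1, 2), Pow(Add(-3, Mul(-1, 6)), -1)))) = Mul(216, Add(-94, Mul(Rational(1, 2), Pow(Add(-3, -6), -1)))) = Mul(216, Add(-94, Mul(Rational(1, 2), Pow(-9, -1)))) = Mul(216, Add(-94, Mul(Rational(1, 2), Rational(-1, 9)))) = Mul(216, Add(-94, Rational(-1, 18))) = Mul(216, Rational(-1693, 18)) = -20316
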